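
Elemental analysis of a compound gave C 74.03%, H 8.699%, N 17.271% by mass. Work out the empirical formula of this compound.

Assume 100 g: 74.03 g C, 8.699 g H, 17.271 g N.
n(C) = 74.03/12.01 = 6.164, n(H) = 8.699/1.008 = 8.63, n(N) = 17.271/14.01 = 1.233
Smallest is N at 1.233 mol; normalising gives C 5.000, H 7.001, N 1.000
≈ 5:7:1 → C5H7N

C5H7N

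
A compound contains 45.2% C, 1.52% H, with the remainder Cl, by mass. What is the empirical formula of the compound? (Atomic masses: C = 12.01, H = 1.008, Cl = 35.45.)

Assume 100 g: 45.2 g C, 1.52 g H, 53.28 g Cl.
Moles — C: 45.2 / 12.01 = 3.764 mol; H: 1.52 / 1.008 = 1.508 mol; Cl: 53.28 / 35.45 = 1.503 mol
Ratios (÷ 1.503): C 2.504, H 1.003, Cl 1.000
Multiply by 2: C 5.01, H 2.01, Cl 2.00 → C5H2Cl2

C5H2Cl2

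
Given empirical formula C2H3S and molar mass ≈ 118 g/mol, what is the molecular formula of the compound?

C4H6S2

Empirical-formula mass = 59.11 g/mol
n = 118 / 59.11 = 2.00 ≈ 2
Molecular formula = (C2H3S)2 = C4H6S2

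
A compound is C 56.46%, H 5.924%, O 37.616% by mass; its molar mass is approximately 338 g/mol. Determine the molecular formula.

Assume 100 g: 56.46 g C, 5.924 g H, 37.616 g O.
Moles — C: 56.46 / 12.01 = 4.701 mol; H: 5.924 / 1.008 = 5.877 mol; O: 37.616 / 16.00 = 2.351 mol
Smallest is O at 2.351 mol; normalising gives C 2.000, H 2.500, O 1.000
Multiply by 2: C 4.00, H 5.00, O 2.00 → C4H5O2
Empirical-formula mass = 85.08 g/mol
n = 338 / 85.08 = 3.97 ≈ 4
Molecular formula = (C4H5O2)×4 = C16H20O8

C16H20O8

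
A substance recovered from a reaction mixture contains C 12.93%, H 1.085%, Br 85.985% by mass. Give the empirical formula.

CHBr

Assume 100 g: 12.93 g C, 1.085 g H, 85.985 g Br.
Moles — C: 12.93 / 12.01 = 1.077 mol; H: 1.085 / 1.008 = 1.076 mol; Br: 85.985 / 79.90 = 1.076 mol
Divide by the smallest (1.076 mol Br): C 1.000, H 1.000, Br 1.000
Ratio ≈ 1:1:1, so the empirical formula is CHBr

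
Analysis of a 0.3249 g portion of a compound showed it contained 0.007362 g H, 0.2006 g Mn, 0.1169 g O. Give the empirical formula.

Moles — H: 0.007362 / 1.008 = 0.007304 mol; Mn: 0.2006 / 54.94 = 0.003651 mol; O: 0.1169 / 16.00 = 0.007306 mol
Smallest is Mn at 0.003651 mol; normalising gives H 2.000, Mn 1.000, O 2.001
Ratio ≈ 2:1:2, so the empirical formula is H2MnO2

H2MnO2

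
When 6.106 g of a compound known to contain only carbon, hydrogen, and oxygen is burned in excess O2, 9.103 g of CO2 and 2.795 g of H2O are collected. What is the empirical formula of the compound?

C2H3O2

mol C = 9.103 / 44.01 = 0.2068; mass C = 0.2068 × 12.01 = 2.484 g
mol H = 2 × (2.795 / 18.02) = 0.3102; mass H = 0.3102 × 1.008 = 0.3127 g
mass O = 6.106 − (2.797) = 3.309 g → mol O = 0.2068
Divide by the smallest (0.2068 mol O): C 1.000, H 1.500, O 1.000
×2: C 2.00, H 3.00, O 2.00 → C2H3O2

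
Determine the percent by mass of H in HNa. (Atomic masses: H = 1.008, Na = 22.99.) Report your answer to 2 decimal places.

4.20%

Molar mass = 1(1.008) + 1(22.99) = 23.998 g/mol
Mass of H per mole = 1 × 1.008 = 1.008 g
% H = 1.008 / 23.998 × 100 = 4.20%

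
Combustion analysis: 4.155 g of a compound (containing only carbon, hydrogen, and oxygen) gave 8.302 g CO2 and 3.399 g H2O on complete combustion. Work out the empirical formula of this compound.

C2H4O

mol C = 8.302 / 44.01 = 0.1886; mass C = 0.1886 × 12.01 = 2.266 g
mol H = 2 × (3.399 / 18.02) = 0.3772; mass H = 0.3772 × 1.008 = 0.3803 g
mass O = 4.155 − (2.646) = 1.509 g → mol O = 0.09432
Ratios (÷ 0.09432): C 2.000, H 3.999, O 1.000
Ratio ≈ 2:4:1, so the empirical formula is C2H4O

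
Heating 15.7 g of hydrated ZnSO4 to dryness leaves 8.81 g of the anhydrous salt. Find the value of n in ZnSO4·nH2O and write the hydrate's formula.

Mass of water lost = 15.7 − 8.81 = 6.89 g → 6.89 / 18.02 = 0.3824 mol H2O
Molar mass of ZnSO4 = 161.45 g/mol → mol ZnSO4 = 8.81 / 161.45 = 0.05457
n = 0.3824 / 0.05457 = 7.01 ≈ 7 → ZnSO4·7H2O

ZnSO4·7H2O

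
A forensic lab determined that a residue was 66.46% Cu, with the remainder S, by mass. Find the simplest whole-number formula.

Assume 100 g: 66.46 g Cu, 33.54 g S.
n(Cu) = 66.46/63.55 = 1.046, n(S) = 33.54/32.07 = 1.046
Ratios (÷ 1.046): Cu 1.000, S 1.000
→ CuS

CuS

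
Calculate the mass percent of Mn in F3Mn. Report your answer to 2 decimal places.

Molar mass = 3(19.00) + 1(54.94) = 111.940 g/mol
Mass of Mn per mole = 1 × 54.94 = 54.940 g
% Mn = 54.940 / 111.940 × 100 = 49.08%

49.08%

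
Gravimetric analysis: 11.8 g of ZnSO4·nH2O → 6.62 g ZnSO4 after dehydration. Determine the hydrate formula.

Mass of water lost = 11.8 − 6.62 = 5.18 g → 5.18 / 18.02 = 0.2875 mol H2O
Molar mass of ZnSO4 = 161.45 g/mol → mol ZnSO4 = 6.62 / 161.45 = 0.041
n = 0.2875 / 0.041 = 7.01 ≈ 7 → ZnSO4·7H2O

ZnSO4·7H2O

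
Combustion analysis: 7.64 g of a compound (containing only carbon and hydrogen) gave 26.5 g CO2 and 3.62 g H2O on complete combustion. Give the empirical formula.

mol C = 26.5 / 44.01 = 0.6021; mass C = 0.6021 × 12.01 = 7.232 g
mol H = 2 × (3.62 / 18.02) = 0.4018; mass H = 0.4018 × 1.008 = 0.4050 g
Ratios (÷ 0.4018): C 1.499, H 1.000
×2: C 3.00, H 2.00 → C3H2

C3H2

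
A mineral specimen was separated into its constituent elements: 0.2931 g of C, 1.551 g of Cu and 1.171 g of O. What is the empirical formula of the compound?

n(C) = 0.2931/12.01 = 0.0244, n(Cu) = 1.551/63.55 = 0.02441, n(O) = 1.171/16.00 = 0.07319
Smallest is C at 0.0244 mol; normalising gives C 1.000, Cu 1.000, O 2.999
≈ 1:1:3 → CCuO3

CCuO3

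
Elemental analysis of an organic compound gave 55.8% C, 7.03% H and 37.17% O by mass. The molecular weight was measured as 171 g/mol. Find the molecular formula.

C8H12O4

Assume 100 g: 55.8 g C, 7.03 g H, 37.17 g O.
Moles — C: 55.8 / 12.01 = 4.646 mol; H: 7.03 / 1.008 = 6.974 mol; O: 37.17 / 16.00 = 2.323 mol
Divide by the smallest (2.323 mol O): C 2.000, H 3.002, O 1.000
→ C2H3O
Empirical-formula mass = 43.04 g/mol
n = 171 / 43.04 = 3.97 ≈ 4
Molecular formula = (C2H3O)×4 = C8H12O4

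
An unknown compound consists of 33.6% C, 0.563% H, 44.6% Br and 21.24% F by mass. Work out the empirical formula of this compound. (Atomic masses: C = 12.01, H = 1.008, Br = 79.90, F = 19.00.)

C5HBrF2

Assume 100 g: 33.6 g C, 0.563 g H, 44.6 g Br, 21.24 g F.
n(C) = 33.6/12.01 = 2.798, n(H) = 0.563/1.008 = 0.5585, n(Br) = 44.6/79.90 = 0.5582, n(F) = 21.24/19.00 = 1.118
Smallest is Br at 0.5582 mol; normalising gives C 5.012, H 1.001, Br 1.000, F 2.003
≈ 5:1:1:2 → C5HBrF2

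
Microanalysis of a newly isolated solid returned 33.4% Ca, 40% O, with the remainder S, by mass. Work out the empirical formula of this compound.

Assume 100 g: 33.4 g Ca, 40 g O, 26.6 g S.
Ca: 33.4 g ÷ 40.08 g/mol = 0.8333 mol
O: 40 g ÷ 16.00 g/mol = 2.5 mol
S: 26.6 g ÷ 32.07 g/mol = 0.8294 mol
Smallest is S at 0.8294 mol; normalising gives Ca 1.005, O 3.014, S 1.000
Ratio ≈ 1:3:1, so the empirical formula is CaO3S

CaO3S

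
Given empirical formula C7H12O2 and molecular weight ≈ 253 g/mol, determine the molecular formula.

Empirical-formula mass = 128.17 g/mol
n = 253 / 128.17 = 1.97 ≈ 2
Molecular formula = (C7H12O2)2 = C14H24O4

C14H24O4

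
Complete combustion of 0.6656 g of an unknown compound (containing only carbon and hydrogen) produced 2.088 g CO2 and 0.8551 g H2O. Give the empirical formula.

mol C = 2.088 / 44.01 = 0.04744; mass C = 0.04744 × 12.01 = 0.5698 g
mol H = 2 × (0.8551 / 18.02) = 0.09491; mass H = 0.09491 × 1.008 = 0.09566 g
Divide by the smallest (0.04744 mol C): C 1.000, H 2.000
≈ 1:2 → CH2

CH2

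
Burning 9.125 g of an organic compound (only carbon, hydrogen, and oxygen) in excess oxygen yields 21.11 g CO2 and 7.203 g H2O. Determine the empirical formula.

C3H5O

mol C = 21.11 / 44.01 = 0.4797; mass C = 0.4797 × 12.01 = 5.761 g
mol H = 2 × (7.203 / 18.02) = 0.7994; mass H = 0.7994 × 1.008 = 0.8058 g
mass O = 9.125 − (6.567) = 2.558 g → mol O = 0.1599
Divide by the smallest (0.1599 mol O): C 3.000, H 5.000, O 1.000
→ C3H5O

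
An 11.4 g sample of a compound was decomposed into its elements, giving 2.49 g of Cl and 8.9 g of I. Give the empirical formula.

n(Cl) = 2.49/35.45 = 0.07024, n(I) = 8.9/126.90 = 0.07013
Divide by the smallest (0.07013 mol I): Cl 1.002, I 1.000
≈ 1:1 → ClI

ClI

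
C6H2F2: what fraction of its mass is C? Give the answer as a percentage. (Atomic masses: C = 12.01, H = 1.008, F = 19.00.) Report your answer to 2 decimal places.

64.30%

Molar mass = 6(12.01) + 2(1.008) + 2(19.00) = 112.076 g/mol
Mass of C per mole = 6 × 12.01 = 72.060 g
% C = 72.060 / 112.076 × 100 = 64.30%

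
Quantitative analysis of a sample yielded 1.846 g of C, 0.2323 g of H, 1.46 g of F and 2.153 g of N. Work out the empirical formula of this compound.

C2H3FN2

n(C) = 1.846/12.01 = 0.1537, n(H) = 0.2323/1.008 = 0.2305, n(F) = 1.46/19.00 = 0.07684, n(N) = 2.153/14.01 = 0.1537
Ratios (÷ 0.07684): C 2.000, H 2.999, F 1.000, N 2.000
Ratio ≈ 2:3:1:2, so the empirical formula is C2H3FN2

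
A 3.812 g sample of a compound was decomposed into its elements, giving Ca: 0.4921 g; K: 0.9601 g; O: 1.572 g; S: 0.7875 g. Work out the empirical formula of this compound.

CaK2O8S2

Moles — Ca: 0.4921 / 40.08 = 0.01228 mol; K: 0.9601 / 39.10 = 0.02455 mol; O: 1.572 / 16.00 = 0.09825 mol; S: 0.7875 / 32.07 = 0.02456 mol
Ratios (÷ 0.01228): Ca 1.000, K 2.000, O 8.002, S 2.000
≈ 1:2:8:2 → CaK2O8S2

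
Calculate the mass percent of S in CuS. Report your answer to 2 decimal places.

33.54%

Molar mass = 1(63.55) + 1(32.07) = 95.620 g/mol
Mass of S per mole = 1 × 32.07 = 32.070 g
% S = 32.070 / 95.620 × 100 = 33.54%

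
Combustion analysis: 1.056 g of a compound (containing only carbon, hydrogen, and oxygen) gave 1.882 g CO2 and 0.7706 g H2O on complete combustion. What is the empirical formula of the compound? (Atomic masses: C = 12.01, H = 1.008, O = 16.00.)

mol C = 1.882 / 44.01 = 0.04276; mass C = 0.04276 × 12.01 = 0.5136 g
mol H = 2 × (0.7706 / 18.02) = 0.08553; mass H = 0.08553 × 1.008 = 0.08621 g
mass O = 1.056 − (0.5998) = 0.4562 g → mol O = 0.02851
Ratios (÷ 0.02851): C 1.500, H 3.000, O 1.000
Multiply by 2: C 3.00, H 6.00, O 2.00 → C3H6O2

C3H6O2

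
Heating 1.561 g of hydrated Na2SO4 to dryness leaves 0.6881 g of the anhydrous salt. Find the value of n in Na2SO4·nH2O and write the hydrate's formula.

Mass of water lost = 1.561 − 0.6881 = 0.8729 g → 0.8729 / 18.02 = 0.04844 mol H2O
Molar mass of Na2SO4 = 142.05 g/mol → mol Na2SO4 = 0.6881 / 142.05 = 0.004844
n = 0.04844 / 0.004844 = 10.00 ≈ 10 → Na2SO4·10H2O

Na2SO4·10H2O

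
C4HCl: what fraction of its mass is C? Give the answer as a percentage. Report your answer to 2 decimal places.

56.85%

Molar mass = 4(12.01) + 1(1.008) + 1(35.45) = 84.498 g/mol
Mass of C per mole = 4 × 12.01 = 48.040 g
% C = 48.040 / 84.498 × 100 = 56.85%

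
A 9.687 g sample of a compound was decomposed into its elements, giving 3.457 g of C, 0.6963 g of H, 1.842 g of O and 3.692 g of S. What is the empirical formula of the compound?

n(C) = 3.457/12.01 = 0.2878, n(H) = 0.6963/1.008 = 0.6908, n(O) = 1.842/16.00 = 0.1151, n(S) = 3.692/32.07 = 0.1151
Divide by the smallest (0.1151 mol S): C 2.500, H 6.000, O 1.000, S 1.000
×2: C 5.00, H 12.00, O 2.00, S 2.00 → C5H12O2S2

C5H12O2S2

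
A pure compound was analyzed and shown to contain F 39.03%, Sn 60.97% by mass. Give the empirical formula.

Assume 100 g: 39.03 g F, 60.97 g Sn.
Moles — F: 39.03 / 19.00 = 2.054 mol; Sn: 60.97 / 118.71 = 0.5136 mol
Smallest is Sn at 0.5136 mol; normalising gives F 4.000, Sn 1.000
≈ 4:1 → F4Sn

F4Sn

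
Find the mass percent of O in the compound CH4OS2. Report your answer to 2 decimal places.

16.64%

Molar mass = 1(12.01) + 4(1.008) + 1(16.00) + 2(32.07) = 96.182 g/mol
Mass of O per mole = 1 × 16.00 = 16.000 g
% O = 16.000 / 96.182 × 100 = 16.64%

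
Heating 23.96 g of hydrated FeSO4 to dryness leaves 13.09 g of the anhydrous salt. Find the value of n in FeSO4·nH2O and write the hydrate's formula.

Mass of water lost = 23.96 − 13.09 = 10.87 g → 10.87 / 18.02 = 0.6032 mol H2O
Molar mass of FeSO4 = 151.92 g/mol → mol FeSO4 = 13.09 / 151.92 = 0.08616
n = 0.6032 / 0.08616 = 7.00 ≈ 7 → FeSO4·7H2O

FeSO4·7H2O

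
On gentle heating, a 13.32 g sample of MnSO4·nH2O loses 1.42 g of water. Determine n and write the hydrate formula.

MnSO4·H2O

Mass of anhydrous MnSO4 = 13.32 − 1.42 = 11.9 g
mol H2O = 1.42 / 18.02 = 0.0788
Molar mass of MnSO4 = 151.01 g/mol → mol MnSO4 = 11.9 / 151.01 = 0.0788
n = 0.0788 / 0.0788 = 1.00 ≈ 1 → MnSO4·H2O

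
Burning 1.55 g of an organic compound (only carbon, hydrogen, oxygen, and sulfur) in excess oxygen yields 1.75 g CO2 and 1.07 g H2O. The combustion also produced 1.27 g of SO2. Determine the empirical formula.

C2H6OS

mol C = 1.75 / 44.01 = 0.03976; mass C = 0.03976 × 12.01 = 0.4776 g
mol H = 2 × (1.07 / 18.02) = 0.1188; mass H = 0.1188 × 1.008 = 0.1197 g
mol S = 1.27 / 64.07 = 0.01982; mass S = 0.6357 g
mass O = 1.55 − (1.233) = 0.3170 g → mol O = 0.01981
Divide by the smallest (0.01981 mol O): C 2.007, H 5.993, O 1.000, S 1.000
Ratio ≈ 2:6:1:1, so the empirical formula is C2H6OS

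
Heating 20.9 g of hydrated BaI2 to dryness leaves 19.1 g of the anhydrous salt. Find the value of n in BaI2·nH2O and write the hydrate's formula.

BaI2·2H2O

Mass of water lost = 20.9 − 19.1 = 1.8 g → 1.8 / 18.02 = 0.09989 mol H2O
Molar mass of BaI2 = 391.13 g/mol → mol BaI2 = 19.1 / 391.13 = 0.04883
n = 0.09989 / 0.04883 = 2.05 ≈ 2 → BaI2·2H2O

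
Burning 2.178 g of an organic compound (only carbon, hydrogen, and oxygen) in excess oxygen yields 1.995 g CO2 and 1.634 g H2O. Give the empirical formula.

CH4O2

mol C = 1.995 / 44.01 = 0.04533; mass C = 0.04533 × 12.01 = 0.5444 g
mol H = 2 × (1.634 / 18.02) = 0.1814; mass H = 0.1814 × 1.008 = 0.1828 g
mass O = 2.178 − (0.7272) = 1.451 g → mol O = 0.09067
Smallest is C at 0.04533 mol; normalising gives C 1.000, H 4.001, O 2.000
Ratio ≈ 1:4:2, so the empirical formula is CH4O2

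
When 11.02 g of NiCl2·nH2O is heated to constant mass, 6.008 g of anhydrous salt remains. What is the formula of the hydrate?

NiCl2·6H2O

Mass of water lost = 11.02 − 6.008 = 5.012 g → 5.012 / 18.02 = 0.2781 mol H2O
Molar mass of NiCl2 = 129.59 g/mol → mol NiCl2 = 6.008 / 129.59 = 0.04636
n = 0.2781 / 0.04636 = 6.00 ≈ 6 → NiCl2·6H2O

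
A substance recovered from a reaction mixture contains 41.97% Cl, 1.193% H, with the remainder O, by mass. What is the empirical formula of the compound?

Assume 100 g: 41.97 g Cl, 1.193 g H, 56.837 g O.
Cl: 41.97 g ÷ 35.45 g/mol = 1.184 mol
H: 1.193 g ÷ 1.008 g/mol = 1.184 mol
O: 56.837 g ÷ 16.00 g/mol = 3.552 mol
Smallest is H at 1.184 mol; normalising gives Cl 1.000, H 1.000, O 3.001
≈ 1:1:3 → ClHO3

ClHO3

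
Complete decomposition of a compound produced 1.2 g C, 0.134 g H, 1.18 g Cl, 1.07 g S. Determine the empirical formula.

C3H4ClS

C: 1.2 g ÷ 12.01 g/mol = 0.09992 mol
H: 0.134 g ÷ 1.008 g/mol = 0.1329 mol
Cl: 1.18 g ÷ 35.45 g/mol = 0.03329 mol
S: 1.07 g ÷ 32.07 g/mol = 0.03336 mol
Smallest is Cl at 0.03329 mol; normalising gives C 3.002, H 3.994, Cl 1.000, S 1.002
≈ 3:4:1:1 → C3H4ClS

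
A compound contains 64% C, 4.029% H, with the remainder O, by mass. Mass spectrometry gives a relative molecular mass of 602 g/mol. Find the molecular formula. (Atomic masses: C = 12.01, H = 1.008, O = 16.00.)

C32H24O12

Assume 100 g: 64 g C, 4.029 g H, 31.971 g O.
Moles — C: 64 / 12.01 = 5.329 mol; H: 4.029 / 1.008 = 3.997 mol; O: 31.971 / 16.00 = 1.998 mol
Smallest is O at 1.998 mol; normalising gives C 2.667, H 2.000, O 1.000
Multiply by 3: C 8.00, H 6.00, O 3.00 → C8H6O3
Empirical-formula mass = 150.13 g/mol
n = 602 / 150.13 = 4.01 ≈ 4
Molecular formula = (C8H6O3)×4 = C32H24O12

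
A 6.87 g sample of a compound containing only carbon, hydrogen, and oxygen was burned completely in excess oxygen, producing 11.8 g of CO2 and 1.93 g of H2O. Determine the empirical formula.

C5H4O4

mol C = 11.8 / 44.01 = 0.2681; mass C = 0.2681 × 12.01 = 3.220 g
mol H = 2 × (1.93 / 18.02) = 0.2142; mass H = 0.2142 × 1.008 = 0.2159 g
mass O = 6.87 − (3.436) = 3.434 g → mol O = 0.2146
Ratios (÷ 0.2142): C 1.252, H 1.000, O 1.002
Multiply by 4: C 5.01, H 4.00, O 4.01 → C5H4O4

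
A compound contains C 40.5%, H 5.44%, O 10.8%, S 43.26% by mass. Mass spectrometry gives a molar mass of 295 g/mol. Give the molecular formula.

Assume 100 g: 40.5 g C, 5.44 g H, 10.8 g O, 43.26 g S.
C: 40.5 g ÷ 12.01 g/mol = 3.372 mol
H: 5.44 g ÷ 1.008 g/mol = 5.397 mol
O: 10.8 g ÷ 16.00 g/mol = 0.675 mol
S: 43.26 g ÷ 32.07 g/mol = 1.349 mol
Ratios (÷ 0.675): C 4.996, H 7.995, O 1.000, S 1.998
Ratio ≈ 5:8:1:2, so the empirical formula is C5H8OS2
Empirical-formula mass = 148.25 g/mol
n = 295 / 148.25 = 1.99 ≈ 2
Molecular formula = (C5H8OS2)×2 = C10H16O2S4

C10H16O2S4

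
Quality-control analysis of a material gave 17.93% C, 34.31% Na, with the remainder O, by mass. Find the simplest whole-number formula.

Assume 100 g: 17.93 g C, 34.31 g Na, 47.76 g O.
C: 17.93 g ÷ 12.01 g/mol = 1.493 mol
Na: 34.31 g ÷ 22.99 g/mol = 1.492 mol
O: 47.76 g ÷ 16.00 g/mol = 2.985 mol
Divide by the smallest (1.492 mol Na): C 1.000, Na 1.000, O 2.000
Ratio ≈ 1:1:2, so the empirical formula is CNaO2

CNaO2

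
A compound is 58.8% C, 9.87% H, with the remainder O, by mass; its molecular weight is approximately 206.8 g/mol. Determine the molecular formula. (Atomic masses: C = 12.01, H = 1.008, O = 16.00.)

C10H20O4

Assume 100 g: 58.8 g C, 9.87 g H, 31.33 g O.
C: 58.8 g ÷ 12.01 g/mol = 4.896 mol
H: 9.87 g ÷ 1.008 g/mol = 9.792 mol
O: 31.33 g ÷ 16.00 g/mol = 1.958 mol
Ratios (÷ 1.958): C 2.500, H 5.001, O 1.000
×2: C 5.00, H 10.00, O 2.00 → C5H10O2
Empirical-formula mass = 102.13 g/mol
n = 206.8 / 102.13 = 2.02 ≈ 2
Molecular formula = (C5H10O2)×2 = C10H20O4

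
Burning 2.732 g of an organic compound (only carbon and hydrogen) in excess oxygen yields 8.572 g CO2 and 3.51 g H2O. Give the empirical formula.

CH2

mol C = 8.572 / 44.01 = 0.1948; mass C = 0.1948 × 12.01 = 2.339 g
mol H = 2 × (3.51 / 18.02) = 0.3896; mass H = 0.3896 × 1.008 = 0.3927 g
Ratios (÷ 0.1948): C 1.000, H 2.000
→ CH2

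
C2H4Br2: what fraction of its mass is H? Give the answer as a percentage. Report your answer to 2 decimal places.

Molar mass = 2(12.01) + 4(1.008) + 2(79.90) = 187.852 g/mol
Mass of H per mole = 4 × 1.008 = 4.032 g
% H = 4.032 / 187.852 × 100 = 2.15%

2.15%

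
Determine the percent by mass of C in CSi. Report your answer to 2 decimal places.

Molar mass = 1(12.01) + 1(28.09) = 40.100 g/mol
Mass of C per mole = 1 × 12.01 = 12.010 g
% C = 12.010 / 40.100 × 100 = 29.95%

29.95%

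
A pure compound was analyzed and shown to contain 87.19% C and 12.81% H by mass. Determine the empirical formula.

C4H7

Assume 100 g: 87.19 g C, 12.81 g H.
C: 87.19 g ÷ 12.01 g/mol = 7.26 mol
H: 12.81 g ÷ 1.008 g/mol = 12.71 mol
Ratios (÷ 7.26): C 1.000, H 1.751
×4: C 4.00, H 7.00 → C4H7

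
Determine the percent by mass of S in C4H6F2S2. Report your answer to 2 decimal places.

Molar mass = 4(12.01) + 6(1.008) + 2(19.00) + 2(32.07) = 156.228 g/mol
Mass of S per mole = 2 × 32.07 = 64.140 g
% S = 64.140 / 156.228 × 100 = 41.06%

41.06%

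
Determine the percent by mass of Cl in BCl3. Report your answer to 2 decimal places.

Molar mass = 1(10.81) + 3(35.45) = 117.160 g/mol
Mass of Cl per mole = 3 × 35.45 = 106.350 g
% Cl = 106.350 / 117.160 × 100 = 90.77%

90.77%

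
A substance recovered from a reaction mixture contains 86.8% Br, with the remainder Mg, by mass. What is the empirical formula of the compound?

Assume 100 g: 86.8 g Br, 13.2 g Mg.
Br: 86.8 g ÷ 79.90 g/mol = 1.086 mol
Mg: 13.2 g ÷ 24.31 g/mol = 0.543 mol
Ratios (÷ 0.543): Br 2.001, Mg 1.000
→ Br2Mg

Br2Mg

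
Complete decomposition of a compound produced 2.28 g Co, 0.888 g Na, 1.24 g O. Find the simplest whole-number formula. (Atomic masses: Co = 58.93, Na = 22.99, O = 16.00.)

Moles — Co: 2.28 / 58.93 = 0.03869 mol; Na: 0.888 / 22.99 = 0.03863 mol; O: 1.24 / 16.00 = 0.0775 mol
Smallest is Na at 0.03863 mol; normalising gives Co 1.002, Na 1.000, O 2.006
≈ 1:1:2 → CoNaO2

CoNaO2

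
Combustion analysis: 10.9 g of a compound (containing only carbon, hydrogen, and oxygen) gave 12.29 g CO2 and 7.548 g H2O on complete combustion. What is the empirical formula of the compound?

C2H6O3

mol C = 12.29 / 44.01 = 0.2793; mass C = 0.2793 × 12.01 = 3.354 g
mol H = 2 × (7.548 / 18.02) = 0.8377; mass H = 0.8377 × 1.008 = 0.8444 g
mass O = 10.9 − (4.198) = 6.702 g → mol O = 0.4189
Ratios (÷ 0.2793): C 1.000, H 3.000, O 1.500
×2: C 2.00, H 6.00, O 3.00 → C2H6O3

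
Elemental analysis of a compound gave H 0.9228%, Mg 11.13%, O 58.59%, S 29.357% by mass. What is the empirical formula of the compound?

Assume 100 g: 0.9228 g H, 11.13 g Mg, 58.59 g O, 29.357 g S.
n(H) = 0.9228/1.008 = 0.9155, n(Mg) = 11.13/24.31 = 0.4578, n(O) = 58.59/16.00 = 3.662, n(S) = 29.357/32.07 = 0.9154
Smallest is Mg at 0.4578 mol; normalising gives H 2.000, Mg 1.000, O 7.998, S 1.999
→ H2MgO8S2

H2MgO8S2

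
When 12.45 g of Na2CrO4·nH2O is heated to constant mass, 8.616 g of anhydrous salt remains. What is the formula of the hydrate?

Na2CrO4·4H2O

Mass of water lost = 12.45 − 8.616 = 3.834 g → 3.834 / 18.02 = 0.2128 mol H2O
Molar mass of Na2CrO4 = 161.98 g/mol → mol Na2CrO4 = 8.616 / 161.98 = 0.05319
n = 0.2128 / 0.05319 = 4.00 ≈ 4 → Na2CrO4·4H2O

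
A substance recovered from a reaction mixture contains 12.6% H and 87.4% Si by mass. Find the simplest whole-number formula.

H4Si

Assume 100 g: 12.6 g H, 87.4 g Si.
n(H) = 12.6/1.008 = 12.5, n(Si) = 87.4/28.09 = 3.111
Smallest is Si at 3.111 mol; normalising gives H 4.017, Si 1.000
≈ 4:1 → H4Si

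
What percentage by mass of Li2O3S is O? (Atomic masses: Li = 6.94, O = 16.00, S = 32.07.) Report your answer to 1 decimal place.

Molar mass = 2(6.94) + 3(16.00) + 1(32.07) = 93.950 g/mol
Mass of O per mole = 3 × 16.00 = 48.000 g
% O = 48.000 / 93.950 × 100 = 51.1%

51.1%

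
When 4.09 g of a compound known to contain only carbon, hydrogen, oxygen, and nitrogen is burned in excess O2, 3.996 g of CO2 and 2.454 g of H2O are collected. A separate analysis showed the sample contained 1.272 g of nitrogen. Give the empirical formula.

CH3NO

mol C = 3.996 / 44.01 = 0.09080; mass C = 0.09080 × 12.01 = 1.090 g
mol H = 2 × (2.454 / 18.02) = 0.2724; mass H = 0.2724 × 1.008 = 0.2745 g
mol N = 1.272 / 14.01 = 0.09079
mass O = 4.09 − (2.637) = 1.453 g → mol O = 0.09081
Smallest is N at 0.09079 mol; normalising gives C 1.000, H 3.000, N 1.000, O 1.000
→ CH3NO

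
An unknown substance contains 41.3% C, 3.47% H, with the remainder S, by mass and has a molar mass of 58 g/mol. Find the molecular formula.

C2H2S

Assume 100 g: 41.3 g C, 3.47 g H, 55.23 g S.
Moles — C: 41.3 / 12.01 = 3.439 mol; H: 3.47 / 1.008 = 3.442 mol; S: 55.23 / 32.07 = 1.722 mol
Smallest is S at 1.722 mol; normalising gives C 1.997, H 1.999, S 1.000
Ratio ≈ 2:2:1, so the empirical formula is C2H2S
Empirical-formula mass = 58.11 g/mol
n = 58 / 58.11 = 1.00 ≈ 1
Molecular formula = empirical formula = C2H2S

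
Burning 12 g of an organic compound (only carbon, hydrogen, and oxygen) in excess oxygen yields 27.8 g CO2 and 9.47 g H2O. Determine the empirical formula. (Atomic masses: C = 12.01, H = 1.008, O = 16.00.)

mol C = 27.8 / 44.01 = 0.6317; mass C = 0.6317 × 12.01 = 7.586 g
mol H = 2 × (9.47 / 18.02) = 1.051; mass H = 1.051 × 1.008 = 1.059 g
mass O = 12 − (8.646) = 3.354 g → mol O = 0.2096
Ratios (÷ 0.2096): C 3.013, H 5.014, O 1.000
≈ 3:5:1 → C3H5O

C3H5O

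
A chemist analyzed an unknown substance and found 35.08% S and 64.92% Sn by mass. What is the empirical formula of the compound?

Assume 100 g: 35.08 g S, 64.92 g Sn.
S: 35.08 g ÷ 32.07 g/mol = 1.094 mol
Sn: 64.92 g ÷ 118.71 g/mol = 0.5469 mol
Smallest is Sn at 0.5469 mol; normalising gives S 2.000, Sn 1.000
→ S2Sn

S2Sn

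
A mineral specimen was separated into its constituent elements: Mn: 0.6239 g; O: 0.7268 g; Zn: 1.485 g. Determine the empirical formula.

MnO4Zn2

Mn: 0.6239 g ÷ 54.94 g/mol = 0.01136 mol
O: 0.7268 g ÷ 16.00 g/mol = 0.04543 mol
Zn: 1.485 g ÷ 65.38 g/mol = 0.02271 mol
Ratios (÷ 0.01136): Mn 1.000, O 4.000, Zn 2.000
Ratio ≈ 1:4:2, so the empirical formula is MnO4Zn2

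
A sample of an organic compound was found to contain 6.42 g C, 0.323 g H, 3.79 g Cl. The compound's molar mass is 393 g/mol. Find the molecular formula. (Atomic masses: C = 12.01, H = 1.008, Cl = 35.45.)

n(C) = 6.42/12.01 = 0.5346, n(H) = 0.323/1.008 = 0.3204, n(Cl) = 3.79/35.45 = 0.1069
Ratios (÷ 0.1069): C 5.000, H 2.997, Cl 1.000
→ C5H3Cl
Empirical-formula mass = 98.52 g/mol
n = 393 / 98.52 = 3.99 ≈ 4
Molecular formula = (C5H3Cl)×4 = C20H12Cl4

C20H12Cl4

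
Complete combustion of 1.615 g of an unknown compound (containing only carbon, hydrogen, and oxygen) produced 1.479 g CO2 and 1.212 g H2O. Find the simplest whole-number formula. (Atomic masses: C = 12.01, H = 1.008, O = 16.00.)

mol C = 1.479 / 44.01 = 0.03361; mass C = 0.03361 × 12.01 = 0.4036 g
mol H = 2 × (1.212 / 18.02) = 0.1345; mass H = 0.1345 × 1.008 = 0.1356 g
mass O = 1.615 − (0.5392) = 1.076 g → mol O = 0.06724
Divide by the smallest (0.03361 mol C): C 1.000, H 4.003, O 2.001
→ CH4O2

CH4O2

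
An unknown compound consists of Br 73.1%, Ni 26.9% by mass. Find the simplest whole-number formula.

Br2Ni

Assume 100 g: 73.1 g Br, 26.9 g Ni.
n(Br) = 73.1/79.90 = 0.9149, n(Ni) = 26.9/58.69 = 0.4583
Smallest is Ni at 0.4583 mol; normalising gives Br 1.996, Ni 1.000
≈ 2:1 → Br2Ni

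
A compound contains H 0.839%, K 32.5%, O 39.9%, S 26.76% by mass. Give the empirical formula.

HKO3S

Assume 100 g: 0.839 g H, 32.5 g K, 39.9 g O, 26.76 g S.
Moles — H: 0.839 / 1.008 = 0.8323 mol; K: 32.5 / 39.10 = 0.8312 mol; O: 39.9 / 16.00 = 2.494 mol; S: 26.76 / 32.07 = 0.8344 mol
Smallest is K at 0.8312 mol; normalising gives H 1.001, K 1.000, O 3.000, S 1.004
≈ 1:1:3:1 → HKO3S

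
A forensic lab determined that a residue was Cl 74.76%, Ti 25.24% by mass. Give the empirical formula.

Assume 100 g: 74.76 g Cl, 25.24 g Ti.
n(Cl) = 74.76/35.45 = 2.109, n(Ti) = 25.24/47.87 = 0.5273
Ratios (÷ 0.5273): Cl 4.000, Ti 1.000
Ratio ≈ 4:1, so the empirical formula is Cl4Ti

Cl4Ti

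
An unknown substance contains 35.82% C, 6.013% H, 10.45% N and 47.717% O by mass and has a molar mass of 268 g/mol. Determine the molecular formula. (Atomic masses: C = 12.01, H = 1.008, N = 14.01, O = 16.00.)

Assume 100 g: 35.82 g C, 6.013 g H, 10.45 g N, 47.717 g O.
C: 35.82 g ÷ 12.01 g/mol = 2.983 mol
H: 6.013 g ÷ 1.008 g/mol = 5.965 mol
N: 10.45 g ÷ 14.01 g/mol = 0.7459 mol
O: 47.717 g ÷ 16.00 g/mol = 2.982 mol
Divide by the smallest (0.7459 mol N): C 3.999, H 7.997, N 1.000, O 3.998
→ C4H8NO4
Empirical-formula mass = 134.11 g/mol
n = 268 / 134.11 = 2.00 ≈ 2
Molecular formula = (C4H8NO4)×2 = C8H16N2O8

C8H16N2O8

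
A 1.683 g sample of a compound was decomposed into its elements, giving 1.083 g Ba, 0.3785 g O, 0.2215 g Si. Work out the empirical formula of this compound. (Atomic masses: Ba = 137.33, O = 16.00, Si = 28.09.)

n(Ba) = 1.083/137.33 = 0.007886, n(O) = 0.3785/16.00 = 0.02366, n(Si) = 0.2215/28.09 = 0.007885
Smallest is Si at 0.007885 mol; normalising gives Ba 1.000, O 3.000, Si 1.000
≈ 1:3:1 → BaO3Si

BaO3Si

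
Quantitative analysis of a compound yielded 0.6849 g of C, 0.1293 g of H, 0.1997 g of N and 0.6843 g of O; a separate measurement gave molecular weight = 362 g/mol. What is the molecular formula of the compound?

C12H27N3O9

C: 0.6849 g ÷ 12.01 g/mol = 0.05703 mol
H: 0.1293 g ÷ 1.008 g/mol = 0.1283 mol
N: 0.1997 g ÷ 14.01 g/mol = 0.01425 mol
O: 0.6843 g ÷ 16.00 g/mol = 0.04277 mol
Smallest is N at 0.01425 mol; normalising gives C 4.001, H 8.999, N 1.000, O 3.000
≈ 4:9:1:3 → C4H9NO3
Empirical-formula mass = 119.12 g/mol
n = 362 / 119.12 = 3.04 ≈ 3
Molecular formula = (C4H9NO3)×3 = C12H27N3O9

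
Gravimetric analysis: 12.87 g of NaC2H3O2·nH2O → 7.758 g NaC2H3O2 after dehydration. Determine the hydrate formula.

NaC2H3O2·3H2O

Mass of water lost = 12.87 − 7.758 = 5.112 g → 5.112 / 18.02 = 0.2837 mol H2O
Molar mass of NaC2H3O2 = 82.03 g/mol → mol NaC2H3O2 = 7.758 / 82.03 = 0.09457
n = 0.2837 / 0.09457 = 3.00 ≈ 3 → NaC2H3O2·3H2O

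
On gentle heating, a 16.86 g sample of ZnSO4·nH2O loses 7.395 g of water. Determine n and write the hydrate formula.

Mass of anhydrous ZnSO4 = 16.86 − 7.395 = 9.465 g
mol H2O = 7.395 / 18.02 = 0.4104
Molar mass of ZnSO4 = 161.45 g/mol → mol ZnSO4 = 9.465 / 161.45 = 0.05862
n = 0.4104 / 0.05862 = 7.00 ≈ 7 → ZnSO4·7H2O

ZnSO4·7H2O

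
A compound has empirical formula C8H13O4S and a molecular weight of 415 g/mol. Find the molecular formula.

C16H26O8S2

Empirical-formula mass = 205.25 g/mol
n = 415 / 205.25 = 2.02 ≈ 2
Molecular formula = (C8H13O4S)2 = C16H26O8S2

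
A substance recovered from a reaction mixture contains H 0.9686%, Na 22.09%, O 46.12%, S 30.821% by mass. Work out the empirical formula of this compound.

Assume 100 g: 0.9686 g H, 22.09 g Na, 46.12 g O, 30.821 g S.
H: 0.9686 g ÷ 1.008 g/mol = 0.9609 mol
Na: 22.09 g ÷ 22.99 g/mol = 0.9609 mol
O: 46.12 g ÷ 16.00 g/mol = 2.882 mol
S: 30.821 g ÷ 32.07 g/mol = 0.9611 mol
Smallest is Na at 0.9609 mol; normalising gives H 1.000, Na 1.000, O 3.000, S 1.000
Ratio ≈ 1:1:3:1, so the empirical formula is HNaO3S

HNaO3S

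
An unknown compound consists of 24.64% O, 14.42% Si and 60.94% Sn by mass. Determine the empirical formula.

O3SiSn

Assume 100 g: 24.64 g O, 14.42 g Si, 60.94 g Sn.
O: 24.64 g ÷ 16.00 g/mol = 1.54 mol
Si: 14.42 g ÷ 28.09 g/mol = 0.5133 mol
Sn: 60.94 g ÷ 118.71 g/mol = 0.5134 mol
Ratios (÷ 0.5133): O 3.000, Si 1.000, Sn 1.000
≈ 3:1:1 → O3SiSn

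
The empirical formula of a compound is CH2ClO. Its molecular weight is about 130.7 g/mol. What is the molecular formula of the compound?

Empirical-formula mass = 65.48 g/mol
n = 130.7 / 65.48 = 2.00 ≈ 2
Molecular formula = (CH2ClO)2 = C2H4Cl2O2

C2H4Cl2O2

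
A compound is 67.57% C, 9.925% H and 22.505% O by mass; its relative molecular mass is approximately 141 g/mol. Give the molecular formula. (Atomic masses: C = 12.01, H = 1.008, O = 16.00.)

Assume 100 g: 67.57 g C, 9.925 g H, 22.505 g O.
n(C) = 67.57/12.01 = 5.626, n(H) = 9.925/1.008 = 9.846, n(O) = 22.505/16.00 = 1.407
Divide by the smallest (1.407 mol O): C 4.000, H 7.000, O 1.000
≈ 4:7:1 → C4H7O
Empirical-formula mass = 71.10 g/mol
n = 141 / 71.10 = 1.98 ≈ 2
Molecular formula = (C4H7O)×2 = C8H14O2

C8H14O2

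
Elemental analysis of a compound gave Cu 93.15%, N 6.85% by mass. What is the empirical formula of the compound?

Cu3N

Assume 100 g: 93.15 g Cu, 6.85 g N.
Cu: 93.15 g ÷ 63.55 g/mol = 1.466 mol
N: 6.85 g ÷ 14.01 g/mol = 0.4889 mol
Ratios (÷ 0.4889): Cu 2.998, N 1.000
→ Cu3N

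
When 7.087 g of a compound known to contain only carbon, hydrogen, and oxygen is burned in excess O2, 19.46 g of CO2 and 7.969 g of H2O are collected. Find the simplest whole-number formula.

mol C = 19.46 / 44.01 = 0.4422; mass C = 0.4422 × 12.01 = 5.310 g
mol H = 2 × (7.969 / 18.02) = 0.8845; mass H = 0.8845 × 1.008 = 0.8915 g
mass O = 7.087 − (6.202) = 0.8850 g → mol O = 0.05531
Divide by the smallest (0.05531 mol O): C 7.994, H 15.991, O 1.000
≈ 8:16:1 → C8H16O

C8H16O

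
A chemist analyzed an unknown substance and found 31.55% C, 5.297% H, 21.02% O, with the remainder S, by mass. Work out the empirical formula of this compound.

C2H4OS

Assume 100 g: 31.55 g C, 5.297 g H, 21.02 g O, 42.133 g S.
C: 31.55 g ÷ 12.01 g/mol = 2.627 mol
H: 5.297 g ÷ 1.008 g/mol = 5.255 mol
O: 21.02 g ÷ 16.00 g/mol = 1.314 mol
S: 42.133 g ÷ 32.07 g/mol = 1.314 mol
Smallest is O at 1.314 mol; normalising gives C 2.000, H 4.000, O 1.000, S 1.000
Ratio ≈ 2:4:1:1, so the empirical formula is C2H4OS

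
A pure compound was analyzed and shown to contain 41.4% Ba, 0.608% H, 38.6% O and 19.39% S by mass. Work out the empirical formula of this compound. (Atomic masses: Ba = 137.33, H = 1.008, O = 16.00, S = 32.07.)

BaH2O8S2

Assume 100 g: 41.4 g Ba, 0.608 g H, 38.6 g O, 19.39 g S.
Ba: 41.4 g ÷ 137.33 g/mol = 0.3015 mol
H: 0.608 g ÷ 1.008 g/mol = 0.6032 mol
O: 38.6 g ÷ 16.00 g/mol = 2.413 mol
S: 19.39 g ÷ 32.07 g/mol = 0.6046 mol
Divide by the smallest (0.3015 mol Ba): Ba 1.000, H 2.001, O 8.003, S 2.006
Ratio ≈ 1:2:8:2, so the empirical formula is BaH2O8S2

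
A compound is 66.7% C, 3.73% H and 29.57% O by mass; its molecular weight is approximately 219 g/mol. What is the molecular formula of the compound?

C12H8O4

Assume 100 g: 66.7 g C, 3.73 g H, 29.57 g O.
C: 66.7 g ÷ 12.01 g/mol = 5.554 mol
H: 3.73 g ÷ 1.008 g/mol = 3.7 mol
O: 29.57 g ÷ 16.00 g/mol = 1.848 mol
Smallest is O at 1.848 mol; normalising gives C 3.005, H 2.002, O 1.000
Ratio ≈ 3:2:1, so the empirical formula is C3H2O
Empirical-formula mass = 54.05 g/mol
n = 219 / 54.05 = 4.05 ≈ 4
Molecular formula = (C3H2O)×4 = C12H8O4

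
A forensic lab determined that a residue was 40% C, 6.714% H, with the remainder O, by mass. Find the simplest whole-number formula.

CH2O

Assume 100 g: 40 g C, 6.714 g H, 53.286 g O.
Moles — C: 40 / 12.01 = 3.331 mol; H: 6.714 / 1.008 = 6.661 mol; O: 53.286 / 16.00 = 3.33 mol
Divide by the smallest (3.33 mol O): C 1.000, H 2.000, O 1.000
→ CH2O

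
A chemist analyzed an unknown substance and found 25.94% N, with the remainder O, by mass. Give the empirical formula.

Assume 100 g: 25.94 g N, 74.06 g O.
N: 25.94 g ÷ 14.01 g/mol = 1.852 mol
O: 74.06 g ÷ 16.00 g/mol = 4.629 mol
Ratios (÷ 1.852): N 1.000, O 2.500
Scaling by 2: N 2.00, O 5.00 → N2O5

N2O5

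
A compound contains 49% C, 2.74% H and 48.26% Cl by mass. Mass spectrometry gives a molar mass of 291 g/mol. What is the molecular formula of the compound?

Assume 100 g: 49 g C, 2.74 g H, 48.26 g Cl.
C: 49 g ÷ 12.01 g/mol = 4.08 mol
H: 2.74 g ÷ 1.008 g/mol = 2.718 mol
Cl: 48.26 g ÷ 35.45 g/mol = 1.361 mol
Divide by the smallest (1.361 mol Cl): C 2.997, H 1.997, Cl 1.000
Ratio ≈ 3:2:1, so the empirical formula is C3H2Cl
Empirical-formula mass = 73.50 g/mol
n = 291 / 73.50 = 3.96 ≈ 4
Molecular formula = (C3H2Cl)×4 = C12H8Cl4

C12H8Cl4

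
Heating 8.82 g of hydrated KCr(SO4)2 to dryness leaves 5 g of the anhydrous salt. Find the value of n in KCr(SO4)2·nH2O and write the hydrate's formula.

Mass of water lost = 8.82 − 5 = 3.82 g → 3.82 / 18.02 = 0.212 mol H2O
Molar mass of KCr(SO4)2 = 283.24 g/mol → mol KCr(SO4)2 = 5 / 283.24 = 0.01765
n = 0.212 / 0.01765 = 12.01 ≈ 12 → KCr(SO4)2·12H2O

KCr(SO4)2·12H2O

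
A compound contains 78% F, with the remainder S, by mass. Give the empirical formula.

Assume 100 g: 78 g F, 22 g S.
Moles — F: 78 / 19.00 = 4.105 mol; S: 22 / 32.07 = 0.686 mol
Smallest is S at 0.686 mol; normalising gives F 5.984, S 1.000
≈ 6:1 → F6S

F6S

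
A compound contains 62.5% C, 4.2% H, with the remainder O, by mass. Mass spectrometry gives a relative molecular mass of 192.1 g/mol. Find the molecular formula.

Assume 100 g: 62.5 g C, 4.2 g H, 33.3 g O.
Moles — C: 62.5 / 12.01 = 5.204 mol; H: 4.2 / 1.008 = 4.167 mol; O: 33.3 / 16.00 = 2.081 mol
Divide by the smallest (2.081 mol O): C 2.500, H 2.002, O 1.000
×2: C 5.00, H 4.00, O 2.00 → C5H4O2
Empirical-formula mass = 96.08 g/mol
n = 192.1 / 96.08 = 2.00 ≈ 2
Molecular formula = (C5H4O2)×2 = C10H8O4

C10H8O4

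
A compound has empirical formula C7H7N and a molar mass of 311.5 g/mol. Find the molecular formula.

C21H21N3

Empirical-formula mass = 105.14 g/mol
n = 311.5 / 105.14 = 2.96 ≈ 3
Molecular formula = (C7H7N)3 = C21H21N3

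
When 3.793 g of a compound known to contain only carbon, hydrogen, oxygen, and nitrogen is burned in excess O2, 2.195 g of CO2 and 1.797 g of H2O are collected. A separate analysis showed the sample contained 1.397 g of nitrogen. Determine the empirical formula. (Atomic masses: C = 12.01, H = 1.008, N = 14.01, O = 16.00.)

CH4N2O2

mol C = 2.195 / 44.01 = 0.04988; mass C = 0.04988 × 12.01 = 0.5990 g
mol H = 2 × (1.797 / 18.02) = 0.1994; mass H = 0.1994 × 1.008 = 0.2010 g
mol N = 1.397 / 14.01 = 0.09971
mass O = 3.793 − (2.197) = 1.596 g → mol O = 0.09975
Smallest is C at 0.04988 mol; normalising gives C 1.000, H 3.999, N 1.999, O 2.000
Ratio ≈ 1:4:2:2, so the empirical formula is CH4N2O2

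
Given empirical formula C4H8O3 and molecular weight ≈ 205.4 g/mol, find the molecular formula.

C8H16O6

Empirical-formula mass = 104.10 g/mol
n = 205.4 / 104.10 = 1.97 ≈ 2
Molecular formula = (C4H8O3)2 = C8H16O6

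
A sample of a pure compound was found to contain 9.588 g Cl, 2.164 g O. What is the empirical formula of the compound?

Moles — Cl: 9.588 / 35.45 = 0.2705 mol; O: 2.164 / 16.00 = 0.1353 mol
Ratios (÷ 0.1353): Cl 2.000, O 1.000
Ratio ≈ 2:1, so the empirical formula is Cl2O

Cl2O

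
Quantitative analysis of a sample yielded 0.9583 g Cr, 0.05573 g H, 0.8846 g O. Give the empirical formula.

Cr: 0.9583 g ÷ 52.00 g/mol = 0.01843 mol
H: 0.05573 g ÷ 1.008 g/mol = 0.05529 mol
O: 0.8846 g ÷ 16.00 g/mol = 0.05529 mol
Smallest is Cr at 0.01843 mol; normalising gives Cr 1.000, H 3.000, O 3.000
≈ 1:3:3 → CrH3O3

CrH3O3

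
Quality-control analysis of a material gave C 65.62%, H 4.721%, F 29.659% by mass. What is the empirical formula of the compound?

Assume 100 g: 65.62 g C, 4.721 g H, 29.659 g F.
Moles — C: 65.62 / 12.01 = 5.464 mol; H: 4.721 / 1.008 = 4.684 mol; F: 29.659 / 19.00 = 1.561 mol
Divide by the smallest (1.561 mol F): C 3.500, H 3.000, F 1.000
×2: C 7.00, H 6.00, F 2.00 → C7H6F2

C7H6F2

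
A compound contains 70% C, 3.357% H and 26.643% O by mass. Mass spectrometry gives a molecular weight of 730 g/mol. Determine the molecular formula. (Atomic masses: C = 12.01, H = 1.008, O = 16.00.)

C42H24O12

Assume 100 g: 70 g C, 3.357 g H, 26.643 g O.
Moles — C: 70 / 12.01 = 5.828 mol; H: 3.357 / 1.008 = 3.33 mol; O: 26.643 / 16.00 = 1.665 mol
Ratios (÷ 1.665): C 3.500, H 2.000, O 1.000
Multiply by 2: C 7.00, H 4.00, O 2.00 → C7H4O2
Empirical-formula mass = 120.10 g/mol
n = 730 / 120.10 = 6.08 ≈ 6
Molecular formula = (C7H4O2)×6 = C42H24O12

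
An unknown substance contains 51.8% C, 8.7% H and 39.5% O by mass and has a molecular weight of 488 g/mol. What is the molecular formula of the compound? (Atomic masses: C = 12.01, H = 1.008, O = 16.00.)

C21H42O12

Assume 100 g: 51.8 g C, 8.7 g H, 39.5 g O.
C: 51.8 g ÷ 12.01 g/mol = 4.313 mol
H: 8.7 g ÷ 1.008 g/mol = 8.631 mol
O: 39.5 g ÷ 16.00 g/mol = 2.469 mol
Ratios (÷ 2.469): C 1.747, H 3.496, O 1.000
Multiply by 4: C 6.99, H 13.98, O 4.00 → C7H14O4
Empirical-formula mass = 162.18 g/mol
n = 488 / 162.18 = 3.01 ≈ 3
Molecular formula = (C7H14O4)×3 = C21H42O12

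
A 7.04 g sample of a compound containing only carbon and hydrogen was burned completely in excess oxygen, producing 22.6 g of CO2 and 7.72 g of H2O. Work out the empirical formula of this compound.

mol C = 22.6 / 44.01 = 0.5135; mass C = 0.5135 × 12.01 = 6.167 g
mol H = 2 × (7.72 / 18.02) = 0.8568; mass H = 0.8568 × 1.008 = 0.8637 g
Divide by the smallest (0.5135 mol C): C 1.000, H 1.669
Scaling by 3: C 3.00, H 5.01 → C3H5

C3H5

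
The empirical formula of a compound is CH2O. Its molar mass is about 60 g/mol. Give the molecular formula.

C2H4O2

Empirical-formula mass = 30.03 g/mol
n = 60 / 30.03 = 2.00 ≈ 2
Molecular formula = (CH2O)2 = C2H4O2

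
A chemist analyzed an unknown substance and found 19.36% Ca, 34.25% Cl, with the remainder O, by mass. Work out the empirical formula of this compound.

Assume 100 g: 19.36 g Ca, 34.25 g Cl, 46.39 g O.
Moles — Ca: 19.36 / 40.08 = 0.483 mol; Cl: 34.25 / 35.45 = 0.9661 mol; O: 46.39 / 16.00 = 2.899 mol
Smallest is Ca at 0.483 mol; normalising gives Ca 1.000, Cl 2.000, O 6.002
≈ 1:2:6 → CaCl2O6

CaCl2O6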